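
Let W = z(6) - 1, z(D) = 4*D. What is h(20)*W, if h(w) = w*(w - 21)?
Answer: -460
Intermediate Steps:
h(w) = w*(-21 + w)
W = 23 (W = 4*6 - 1 = 24 - 1 = 23)
h(20)*W = (20*(-21 + 20))*23 = (20*(-1))*23 = -20*23 = -460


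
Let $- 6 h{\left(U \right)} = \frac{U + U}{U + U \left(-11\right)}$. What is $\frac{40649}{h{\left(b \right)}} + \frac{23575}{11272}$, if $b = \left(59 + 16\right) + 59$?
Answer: $\frac{13745889415}{11272} \approx 1.2195 \cdot 10^{6}$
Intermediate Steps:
$b = 134$ ($b = 75 + 59 = 134$)
$h{\left(U \right)} = \frac{1}{30}$ ($h{\left(U \right)} = - \frac{\left(U + U\right) \frac{1}{U + U \left(-11\right)}}{6} = - \frac{2 U \frac{1}{U - 11 U}}{6} = - \frac{2 U \frac{1}{\left(-10\right) U}}{6} = - \frac{2 U \left(- \frac{1}{10 U}\right)}{6} = \left(- \frac{1}{6}\right) \left(- \frac{1}{5}\right) = \frac{1}{30}$)
$\frac{40649}{h{\left(b \right)}} + \frac{23575}{11272} = 40649 \frac{1}{\frac{1}{30}} + \frac{23575}{11272} = 40649 \cdot 30 + 23575 \cdot \frac{1}{11272} = 1219470 + \frac{23575}{11272} = \frac{13745889415}{11272}$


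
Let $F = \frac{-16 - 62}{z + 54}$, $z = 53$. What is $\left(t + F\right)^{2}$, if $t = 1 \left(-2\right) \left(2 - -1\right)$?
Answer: $\frac{518400}{11449} \approx 45.279$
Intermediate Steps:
$t = -6$ ($t = - 2 \left(2 + 1\right) = \left(-2\right) 3 = -6$)
$F = - \frac{78}{107}$ ($F = \frac{-16 - 62}{53 + 54} = - \frac{78}{107} \approx -0.72897$)
$\left(t + F\right)^{2} = \left(-6 - \frac{78}{107}\right)^{2} = \left(- \frac{720}{107}\right)^{2} = \frac{518400}{11449}$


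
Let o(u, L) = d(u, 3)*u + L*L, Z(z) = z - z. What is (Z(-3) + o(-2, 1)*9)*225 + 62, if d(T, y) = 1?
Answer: -1963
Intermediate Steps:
Z(z) = 0
o(u, L) = u + L² (o(u, L) = 1*u + L*L = u + L²)
(Z(-3) + o(-2, 1)*9)*225 + 62 = (0 + (-2 + 1²)*9)*225 + 62 = (0 + (-2 + 1)*9)*225 + 62 = (0 - 1*9)*225 + 62 = (0 - 9)*225 + 62 = -9*225 + 62 = -2025 + 62 = -1963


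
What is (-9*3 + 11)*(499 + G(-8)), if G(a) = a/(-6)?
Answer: -24016/3 ≈ -8005.3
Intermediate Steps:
G(a) = -a/6 (G(a) = a*(-1/6) = -a/6)
(-9*3 + 11)*(499 + G(-8)) = (-9*3 + 11)*(499 - 1/6*(-8)) = (-27 + 11)*(499 + 4/3) = -16*1501/3 = -24016/3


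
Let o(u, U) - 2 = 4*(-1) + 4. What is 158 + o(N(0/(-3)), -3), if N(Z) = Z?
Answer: 160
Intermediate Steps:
o(u, U) = 2 (o(u, U) = 2 + (4*(-1) + 4) = 2 + (-4 + 4) = 2 + 0 = 2)
158 + o(N(0/(-3)), -3) = 158 + 2 = 160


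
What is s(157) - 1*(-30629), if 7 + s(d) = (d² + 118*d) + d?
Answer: 73954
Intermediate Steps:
s(d) = -7 + d² + 119*d (s(d) = -7 + ((d² + 118*d) + d) = -7 + (d² + 119*d) = -7 + d² + 119*d)
s(157) - 1*(-30629) = (-7 + 157² + 119*157) - 1*(-30629) = (-7 + 24649 + 18683) + 30629 = 43325 + 30629 = 73954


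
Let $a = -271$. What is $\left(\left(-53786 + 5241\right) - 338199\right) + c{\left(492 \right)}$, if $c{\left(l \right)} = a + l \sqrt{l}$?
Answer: $-387015 + 984 \sqrt{123} \approx -3.761 \cdot 10^{5}$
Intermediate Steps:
$c{\left(l \right)} = -271 + l^{\frac{3}{2}}$ ($c{\left(l \right)} = -271 + l \sqrt{l} = -271 + l^{\frac{3}{2}}$)
$\left(\left(-53786 + 5241\right) - 338199\right) + c{\left(492 \right)} = \left(\left(-53786 + 5241\right) - 338199\right) - \left(271 - 492^{\frac{3}{2}}\right) = \left(-48545 - 338199\right) - \left(271 - 984 \sqrt{123}\right) = -386744 - \left(271 - 984 \sqrt{123}\right) = -387015 + 984 \sqrt{123}$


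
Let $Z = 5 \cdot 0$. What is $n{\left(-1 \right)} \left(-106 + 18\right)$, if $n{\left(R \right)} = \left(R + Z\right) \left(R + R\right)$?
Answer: $-176$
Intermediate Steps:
$Z = 0$
$n{\left(R \right)} = 2 R^{2}$ ($n{\left(R \right)} = \left(R + 0\right) \left(R + R\right) = R 2 R = 2 R^{2}$)
$n{\left(-1 \right)} \left(-106 + 18\right) = 2 \left(-1\right)^{2} \left(-106 + 18\right) = 2 \cdot 1 \left(-88\right) = 2 \left(-88\right) = -176$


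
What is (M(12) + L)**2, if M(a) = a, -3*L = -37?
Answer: 5329/9 ≈ 592.11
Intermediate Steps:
L = 37/3 (L = -1/3*(-37) = 37/3 ≈ 12.333)
(M(12) + L)**2 = (12 + 37/3)**2 = (73/3)**2 = 5329/9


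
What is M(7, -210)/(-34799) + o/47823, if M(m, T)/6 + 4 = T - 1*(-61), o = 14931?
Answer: 11048733/32631227 ≈ 0.33859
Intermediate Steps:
M(m, T) = 342 + 6*T (M(m, T) = -24 + 6*(T - 1*(-61)) = -24 + 6*(T + 61) = -24 + 6*(61 + T) = -24 + (366 + 6*T) = 342 + 6*T)
M(7, -210)/(-34799) + o/47823 = (342 + 6*(-210))/(-34799) + 14931/47823 = (342 - 1260)*(-1/34799) + 14931*(1/47823) = -918*(-1/34799) + 4977/15941 = 54/2047 + 4977/15941 = 11048733/32631227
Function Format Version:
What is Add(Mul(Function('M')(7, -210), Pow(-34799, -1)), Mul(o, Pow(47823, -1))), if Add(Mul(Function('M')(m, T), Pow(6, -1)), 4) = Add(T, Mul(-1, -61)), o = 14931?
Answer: Rational(11048733, 32631227) ≈ 0.33859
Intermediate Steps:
Function('M')(m, T) = Add(342, Mul(6, T)) (Function('M')(m, T) = Add(-24, Mul(6, Add(T, Mul(-1, -61)))) = Add(-24, Mul(6, Add(T, 61))) = Add(-24, Mul(6, Add(61, T))) = Add(-24, Add(366, Mul(6, T))) = Add(342, Mul(6, T)))
Add(Mul(Function('M')(7, -210), Pow(-34799, -1)), Mul(o, Pow(47823, -1))) = Add(Mul(Add(342, Mul(6, -210)), Pow(-34799, -1)), Mul(14931, Pow(47823, -1))) = Add(Mul(Add(342, -1260), Rational(-1, 34799)), Mul(14931, Rational(1, 47823))) = Add(Mul(-918, Rational(-1, 34799)), Rational(4977, 15941)) = Add(Rational(54, 2047), Rational(4977, 15941)) = Rational(11048733, 32631227)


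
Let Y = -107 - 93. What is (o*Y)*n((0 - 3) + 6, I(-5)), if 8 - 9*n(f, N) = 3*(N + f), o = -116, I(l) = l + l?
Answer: 672800/9 ≈ 74756.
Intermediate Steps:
Y = -200
I(l) = 2*l
n(f, N) = 8/9 - N/3 - f/3 (n(f, N) = 8/9 - (N + f)/3 = 8/9 - (3*N + 3*f)/9 = 8/9 + (-N/3 - f/3) = 8/9 - N/3 - f/3)
(o*Y)*n((0 - 3) + 6, I(-5)) = (-116*(-200))*(8/9 - 2*(-5)/3 - ((0 - 3) + 6)/3) = 23200*(8/9 - 1/3*(-10) - (-3 + 6)/3) = 23200*(8/9 + 10/3 - 1/3*3) = 23200*(8/9 + 10/3 - 1) = 23200*(29/9) = 672800/9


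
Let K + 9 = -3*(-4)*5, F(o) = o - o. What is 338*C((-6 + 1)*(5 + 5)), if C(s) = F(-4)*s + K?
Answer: 17238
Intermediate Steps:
F(o) = 0
K = 51 (K = -9 - 3*(-4)*5 = -9 + 12*5 = -9 + 60 = 51)
C(s) = 51 (C(s) = 0*s + 51 = 0 + 51 = 51)
338*C((-6 + 1)*(5 + 5)) = 338*51 = 17238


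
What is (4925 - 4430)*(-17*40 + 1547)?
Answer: 429165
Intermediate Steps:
(4925 - 4430)*(-17*40 + 1547) = 495*(-680 + 1547) = 495*867 = 429165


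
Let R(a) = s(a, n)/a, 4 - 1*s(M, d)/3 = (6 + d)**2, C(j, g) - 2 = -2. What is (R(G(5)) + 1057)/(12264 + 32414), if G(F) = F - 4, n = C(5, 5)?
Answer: 961/44678 ≈ 0.021509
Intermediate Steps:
C(j, g) = 0 (C(j, g) = 2 - 2 = 0)
n = 0
s(M, d) = 12 - 3*(6 + d)**2
G(F) = -4 + F
R(a) = -96/a (R(a) = (12 - 3*(6 + 0)**2)/a = (12 - 3*6**2)/a = (12 - 3*36)/a = (12 - 108)/a = -96/a)
(R(G(5)) + 1057)/(12264 + 32414) = (-96/(-4 + 5) + 1057)/(12264 + 32414) = (-96/1 + 1057)/44678 = (-96*1 + 1057)*(1/44678) = (-96 + 1057)*(1/44678) = 961*(1/44678) = 961/44678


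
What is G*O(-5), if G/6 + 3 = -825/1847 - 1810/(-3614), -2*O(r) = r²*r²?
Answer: 18434675625/3337529 ≈ 5523.5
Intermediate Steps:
O(r) = -r⁴/2 (O(r) = -r²*r²/2 = -r⁴/2)
G = -58990962/3337529 (G = -18 + 6*(-825/1847 - 1810/(-3614)) = -18 + 6*(-825*1/1847 - 1810*(-1/3614)) = -18 + 6*(-825/1847 + 905/1807) = -18 + 6*(180760/3337529) = -18 + 1084560/3337529 = -58990962/3337529 ≈ -17.675)
G*O(-5) = -(-29495481)*(-5)⁴/3337529 = -(-29495481)*625/3337529 = -58990962/3337529*(-625/2) = 18434675625/3337529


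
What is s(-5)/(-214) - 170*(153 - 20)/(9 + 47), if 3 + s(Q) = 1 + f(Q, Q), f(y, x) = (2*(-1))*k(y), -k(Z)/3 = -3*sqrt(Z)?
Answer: -172801/428 + 9*I*sqrt(5)/107 ≈ -403.74 + 0.18808*I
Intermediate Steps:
k(Z) = 9*sqrt(Z) (k(Z) = -(-9)*sqrt(Z) = 9*sqrt(Z))
f(y, x) = -18*sqrt(y) (f(y, x) = (2*(-1))*(9*sqrt(y)) = -18*sqrt(y))
s(Q) = -2 - 18*sqrt(Q) (s(Q) = -3 + (1 - 18*sqrt(Q)) = -2 - 18*sqrt(Q))
s(-5)/(-214) - 170*(153 - 20)/(9 + 47) = (-2 - 18*I*sqrt(5))/(-214) - 170*(153 - 20)/(9 + 47) = (-2 - 18*I*sqrt(5))*(-1/214) - 170/(56/133) = (-2 - 18*I*sqrt(5))*(-1/214) - 170/(56*(1/133)) = (1/107 + 9*I*sqrt(5)/107) - 170/8/19 = (1/107 + 9*I*sqrt(5)/107) - 170*19/8 = (1/107 + 9*I*sqrt(5)/107) - 1615/4 = -172801/428 + 9*I*sqrt(5)/107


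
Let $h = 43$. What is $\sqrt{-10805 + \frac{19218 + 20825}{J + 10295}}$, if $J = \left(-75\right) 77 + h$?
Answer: $\frac{2 i \sqrt{36947379}}{117} \approx 103.9 i$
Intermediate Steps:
$J = -5732$ ($J = \left(-75\right) 77 + 43 = -5775 + 43 = -5732$)
$\sqrt{-10805 + \frac{19218 + 20825}{J + 10295}} = \sqrt{-10805 + \frac{19218 + 20825}{-5732 + 10295}} = \sqrt{-10805 + \frac{40043}{4563}} = \sqrt{- \frac{49263172}{4563}} = \frac{2 i \sqrt{36947379}}{117}$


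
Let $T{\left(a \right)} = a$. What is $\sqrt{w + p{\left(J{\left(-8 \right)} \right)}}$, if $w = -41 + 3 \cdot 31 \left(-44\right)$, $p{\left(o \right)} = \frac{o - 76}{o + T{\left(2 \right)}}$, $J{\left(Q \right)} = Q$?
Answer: $i \sqrt{4119} \approx 64.179 i$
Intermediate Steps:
$p{\left(o \right)} = \frac{-76 + o}{2 + o}$ ($p{\left(o \right)} = \frac{o - 76}{o + 2} = \frac{-76 + o}{2 + o}$)
$w = -4133$ ($w = -41 + 93 \left(-44\right) = -41 - 4092 = -4133$)
$\sqrt{w + p{\left(J{\left(-8 \right)} \right)}} = \sqrt{-4133 + \frac{-76 - 8}{2 - 8}} = \sqrt{-4133 + \frac{1}{-6} \left(-84\right)} = \sqrt{-4133 - -14} = \sqrt{-4133 + 14} = \sqrt{-4119} = i \sqrt{4119}$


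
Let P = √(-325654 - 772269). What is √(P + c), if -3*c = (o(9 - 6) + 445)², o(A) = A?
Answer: √(-602112 + 9*I*√1097923)/3 ≈ 2.0255 + 258.66*I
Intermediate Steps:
P = I*√1097923 (P = √(-1097923) = I*√1097923 ≈ 1047.8*I)
c = -200704/3 (c = -((9 - 6) + 445)²/3 = -(3 + 445)²/3 = -⅓*448² = -⅓*200704 = -200704/3 ≈ -66901.)
√(P + c) = √(I*√1097923 - 200704/3) = √(-200704/3 + I*√1097923)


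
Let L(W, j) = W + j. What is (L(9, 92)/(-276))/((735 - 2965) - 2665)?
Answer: 101/1351020 ≈ 7.4758e-5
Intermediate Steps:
(L(9, 92)/(-276))/((735 - 2965) - 2665) = ((9 + 92)/(-276))/((735 - 2965) - 2665) = (101*(-1/276))/(-2230 - 2665) = -101/276/(-4895) = -101/276*(-1/4895) = 101/1351020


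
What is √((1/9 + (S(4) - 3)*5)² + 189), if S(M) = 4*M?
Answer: √358705/9 ≈ 66.547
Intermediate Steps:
√((1/9 + (S(4) - 3)*5)² + 189) = √((1/9 + (4*4 - 3)*5)² + 189) = √((⅑ + (16 - 3)*5)² + 189) = √((⅑ + 13*5)² + 189) = √((⅑ + 65)² + 189) = √((586/9)² + 189) = √(343396/81 + 189) = √(358705/81) = √358705/9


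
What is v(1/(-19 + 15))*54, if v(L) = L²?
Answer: 27/8 ≈ 3.3750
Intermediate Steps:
v(1/(-19 + 15))*54 = (1/(-19 + 15))²*54 = (1/(-4))²*54 = (-¼)²*54 = (1/16)*54 = 27/8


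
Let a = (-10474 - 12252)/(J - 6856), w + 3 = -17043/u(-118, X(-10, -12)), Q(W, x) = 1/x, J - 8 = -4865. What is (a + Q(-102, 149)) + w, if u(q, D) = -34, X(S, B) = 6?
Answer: 1745975775/3490474 ≈ 500.21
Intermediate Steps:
J = -4857 (J = 8 - 4865 = -4857)
w = 16941/34 (w = -3 - 17043/(-34) = -3 - 17043*(-1/34) = -3 + 17043/34 = 16941/34 ≈ 498.26)
a = 22726/11713 (a = (-10474 - 12252)/(-4857 - 6856) = -22726/(-11713) = -22726*(-1/11713) = 22726/11713 ≈ 1.9402)
(a + Q(-102, 149)) + w = (22726/11713 + 1/149) + 16941/34 = 3397887/1745237 + 16941/34 = 1745975775/3490474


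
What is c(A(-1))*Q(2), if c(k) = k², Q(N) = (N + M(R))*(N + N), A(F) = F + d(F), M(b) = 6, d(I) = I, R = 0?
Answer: 128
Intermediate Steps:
A(F) = 2*F (A(F) = F + F = 2*F)
Q(N) = 2*N*(6 + N) (Q(N) = (N + 6)*(N + N) = (6 + N)*(2*N) = 2*N*(6 + N))
c(A(-1))*Q(2) = (2*(-1))²*(2*2*(6 + 2)) = (-2)²*(2*2*8) = 4*32 = 128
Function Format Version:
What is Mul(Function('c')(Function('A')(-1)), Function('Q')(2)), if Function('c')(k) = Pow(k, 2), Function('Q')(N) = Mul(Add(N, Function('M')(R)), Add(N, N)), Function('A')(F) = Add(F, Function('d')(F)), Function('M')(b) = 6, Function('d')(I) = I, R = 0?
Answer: 128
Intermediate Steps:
Function('A')(F) = Mul(2, F) (Function('A')(F) = Add(F, F) = Mul(2, F))
Function('Q')(N) = Mul(2, N, Add(6, N)) (Function('Q')(N) = Mul(Add(N, 6), Add(N, N)) = Mul(Add(6, N), Mul(2, N)) = Mul(2, N, Add(6, N)))
Mul(Function('c')(Function('A')(-1)), Function('Q')(2)) = Mul(Pow(Mul(2, -1), 2), Mul(2, 2, Add(6, 2))) = Mul(Pow(-2, 2), Mul(2, 2, 8)) = Mul(4, 32) = 128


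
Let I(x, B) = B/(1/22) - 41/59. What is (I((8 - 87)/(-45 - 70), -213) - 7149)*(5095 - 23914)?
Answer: 13141420614/59 ≈ 2.2274e+8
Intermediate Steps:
I(x, B) = -41/59 + 22*B (I(x, B) = B/(1/22) - 41*1/59 = B*22 - 41/59 = 22*B - 41/59 = -41/59 + 22*B)
(I((8 - 87)/(-45 - 70), -213) - 7149)*(5095 - 23914) = ((-41/59 + 22*(-213)) - 7149)*(5095 - 23914) = ((-41/59 - 4686) - 7149)*(-18819) = (-276515/59 - 7149)*(-18819) = -698306/59*(-18819) = 13141420614/59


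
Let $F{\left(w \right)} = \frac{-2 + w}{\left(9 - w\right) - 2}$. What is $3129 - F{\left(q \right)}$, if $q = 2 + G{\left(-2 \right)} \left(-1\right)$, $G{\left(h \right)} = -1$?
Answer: $\frac{12515}{4} \approx 3128.8$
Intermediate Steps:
$q = 3$ ($q = 2 - -1 = 2 + 1 = 3$)
$F{\left(w \right)} = \frac{-2 + w}{7 - w}$
$3129 - F{\left(q \right)} = 3129 - \frac{2 - 3}{-7 + 3} = 3129 - \frac{2 - 3}{-4} = 3129 - \left(- \frac{1}{4}\right) \left(-1\right) = 3129 - \frac{1}{4} = \frac{12515}{4}$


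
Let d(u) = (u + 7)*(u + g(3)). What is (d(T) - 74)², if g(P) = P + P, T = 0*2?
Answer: 1024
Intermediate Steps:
T = 0
g(P) = 2*P
d(u) = (6 + u)*(7 + u) (d(u) = (u + 7)*(u + 2*3) = (7 + u)*(u + 6) = (7 + u)*(6 + u) = (6 + u)*(7 + u))
(d(T) - 74)² = ((42 + 0² + 13*0) - 74)² = ((42 + 0 + 0) - 74)² = (42 - 74)² = (-32)² = 1024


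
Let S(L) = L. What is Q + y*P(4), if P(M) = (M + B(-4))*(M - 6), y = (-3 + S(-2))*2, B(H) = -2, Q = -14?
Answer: 26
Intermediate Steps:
y = -10 (y = (-3 - 2)*2 = -5*2 = -10)
P(M) = (-6 + M)*(-2 + M) (P(M) = (M - 2)*(M - 6) = (-2 + M)*(-6 + M) = (-6 + M)*(-2 + M))
Q + y*P(4) = -14 - 10*(12 + 4² - 8*4) = -14 - 10*(12 + 16 - 32) = -14 - 10*(-4) = -14 + 40 = 26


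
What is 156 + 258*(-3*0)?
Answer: 156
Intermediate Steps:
156 + 258*(-3*0) = 156 + 258*0 = 156 + 0 = 156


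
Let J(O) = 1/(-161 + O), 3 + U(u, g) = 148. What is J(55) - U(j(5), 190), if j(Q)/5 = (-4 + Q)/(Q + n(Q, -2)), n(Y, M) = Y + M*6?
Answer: -15371/106 ≈ -145.01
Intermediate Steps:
n(Y, M) = Y + 6*M
j(Q) = 5*(-4 + Q)/(-12 + 2*Q) (j(Q) = 5*((-4 + Q)/(Q + (Q + 6*(-2)))) = 5*((-4 + Q)/(Q + (Q - 12))) = 5*((-4 + Q)/(Q + (-12 + Q))) = 5*((-4 + Q)/(-12 + 2*Q)) = 5*(-4 + Q)/(-12 + 2*Q))
U(u, g) = 145 (U(u, g) = -3 + 148 = 145)
J(55) - U(j(5), 190) = 1/(-161 + 55) - 1*145 = 1/(-106) - 145 = -1/106 - 145 = -15371/106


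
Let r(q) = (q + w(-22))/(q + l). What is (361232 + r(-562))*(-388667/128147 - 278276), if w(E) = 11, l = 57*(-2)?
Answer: -8708088228619827537/86627372 ≈ -1.0052e+11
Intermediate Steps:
l = -114
r(q) = (11 + q)/(-114 + q) (r(q) = (q + 11)/(q - 114) = (11 + q)/(-114 + q))
(361232 + r(-562))*(-388667/128147 - 278276) = (361232 + (11 - 562)/(-114 - 562))*(-388667/128147 - 278276) = (361232 - 551/(-676))*(-388667*1/128147 - 278276) = (361232 - 1/676*(-551))*(-388667/128147 - 278276) = (361232 + 551/676)*(-35660623239/128147) = (244193383/676)*(-35660623239/128147) = -8708088228619827537/86627372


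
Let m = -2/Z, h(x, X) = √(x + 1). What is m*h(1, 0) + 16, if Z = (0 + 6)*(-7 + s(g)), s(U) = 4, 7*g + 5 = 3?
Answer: 16 + √2/9 ≈ 16.157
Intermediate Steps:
g = -2/7 (g = -5/7 + (⅐)*3 = -5/7 + 3/7 = -2/7 ≈ -0.28571)
h(x, X) = √(1 + x)
Z = -18 (Z = (0 + 6)*(-7 + 4) = 6*(-3) = -18)
m = ⅑ (m = -2/(-18) = -2*(-1/18) = ⅑ ≈ 0.11111)
m*h(1, 0) + 16 = √(1 + 1)/9 + 16 = √2/9 + 16 = 16 + √2/9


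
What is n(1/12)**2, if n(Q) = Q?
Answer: 1/144 ≈ 0.0069444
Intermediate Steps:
n(1/12)**2 = (1/12)**2 = 1/144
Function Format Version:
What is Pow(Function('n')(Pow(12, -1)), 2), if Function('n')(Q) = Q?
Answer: Rational(1, 144) ≈ 0.0069444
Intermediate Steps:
Pow(Function('n')(Pow(12, -1)), 2) = Pow(Pow(12, -1), 2) = Pow(Rational(1, 12), 2) = Rational(1, 144)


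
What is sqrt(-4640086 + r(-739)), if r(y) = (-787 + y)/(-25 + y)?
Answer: I*sqrt(677099617998)/382 ≈ 2154.1*I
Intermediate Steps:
r(y) = (-787 + y)/(-25 + y)
sqrt(-4640086 + r(-739)) = sqrt(-4640086 + (-787 - 739)/(-25 - 739)) = sqrt(-4640086 - 1526/(-764)) = sqrt(-4640086 - 1/764*(-1526)) = sqrt(-4640086 + 763/382) = sqrt(-1772512089/382) = I*sqrt(677099617998)/382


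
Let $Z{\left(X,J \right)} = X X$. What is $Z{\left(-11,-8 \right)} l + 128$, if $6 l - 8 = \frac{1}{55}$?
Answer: $\frac{2897}{10} \approx 289.7$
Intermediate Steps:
$Z{\left(X,J \right)} = X^{2}$
$l = \frac{147}{110}$ ($l = \frac{4}{3} + \frac{1}{6 \cdot 55} = \frac{4}{3} + \frac{1}{6} \cdot \frac{1}{55} = \frac{4}{3} + \frac{1}{330} = \frac{147}{110} \approx 1.3364$)
$Z{\left(-11,-8 \right)} l + 128 = \left(-11\right)^{2} \cdot \frac{147}{110} + 128 = 121 \cdot \frac{147}{110} + 128 = \frac{1617}{10} + 128 = \frac{2897}{10}$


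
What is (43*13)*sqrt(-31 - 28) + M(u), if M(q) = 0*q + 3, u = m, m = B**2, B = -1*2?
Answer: 3 + 559*I*sqrt(59) ≈ 3.0 + 4293.8*I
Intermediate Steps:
B = -2
m = 4 (m = (-2)**2 = 4)
u = 4
M(q) = 3 (M(q) = 0 + 3 = 3)
(43*13)*sqrt(-31 - 28) + M(u) = (43*13)*sqrt(-31 - 28) + 3 = 559*sqrt(-59) + 3 = 559*(I*sqrt(59)) + 3 = 559*I*sqrt(59) + 3 = 3 + 559*I*sqrt(59)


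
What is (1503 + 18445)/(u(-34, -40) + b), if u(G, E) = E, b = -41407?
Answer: -19948/41447 ≈ -0.48129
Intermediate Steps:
(1503 + 18445)/(u(-34, -40) + b) = (1503 + 18445)/(-40 - 41407) = 19948/(-41447) = 19948*(-1/41447) = -19948/41447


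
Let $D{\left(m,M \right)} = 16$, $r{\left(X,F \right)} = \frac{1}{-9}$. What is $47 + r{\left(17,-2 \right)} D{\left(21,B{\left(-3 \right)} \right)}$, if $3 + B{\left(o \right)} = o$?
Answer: $\frac{407}{9} \approx 45.222$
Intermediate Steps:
$B{\left(o \right)} = -3 + o$
$r{\left(X,F \right)} = - \frac{1}{9}$
$47 + r{\left(17,-2 \right)} D{\left(21,B{\left(-3 \right)} \right)} = 47 - \frac{16}{9} = \frac{407}{9}$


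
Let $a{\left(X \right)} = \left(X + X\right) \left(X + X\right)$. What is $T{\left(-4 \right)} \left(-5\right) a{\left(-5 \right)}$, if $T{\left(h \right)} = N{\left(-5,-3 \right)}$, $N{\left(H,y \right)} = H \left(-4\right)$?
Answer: $-10000$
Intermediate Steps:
$N{\left(H,y \right)} = - 4 H$
$T{\left(h \right)} = 20$ ($T{\left(h \right)} = \left(-4\right) \left(-5\right) = 20$)
$a{\left(X \right)} = 4 X^{2}$ ($a{\left(X \right)} = 2 X 2 X = 4 X^{2}$)
$T{\left(-4 \right)} \left(-5\right) a{\left(-5 \right)} = 20 \left(-5\right) 4 \left(-5\right)^{2} = - 100 \cdot 4 \cdot 25 = \left(-100\right) 100 = -10000$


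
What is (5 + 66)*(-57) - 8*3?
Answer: -4071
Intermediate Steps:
(5 + 66)*(-57) - 8*3 = 71*(-57) - 24 = -4047 - 24 = -4071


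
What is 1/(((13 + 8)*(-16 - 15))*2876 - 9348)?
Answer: -1/1881624 ≈ -5.3146e-7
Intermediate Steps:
1/(((13 + 8)*(-16 - 15))*2876 - 9348) = 1/((21*(-31))*2876 - 9348) = 1/(-651*2876 - 9348) = 1/(-1872276 - 9348) = 1/(-1881624) = -1/1881624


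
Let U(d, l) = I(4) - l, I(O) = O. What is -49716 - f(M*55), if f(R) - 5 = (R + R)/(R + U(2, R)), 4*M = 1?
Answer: -397823/8 ≈ -49728.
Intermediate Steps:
M = 1/4 (M = (1/4)*1 = 1/4 ≈ 0.25000)
U(d, l) = 4 - l
f(R) = 5 + R/2 (f(R) = 5 + (R + R)/(R + (4 - R)) = 5 + (2*R)/4 = 5 + (2*R)*(1/4) = 5 + R/2)
-49716 - f(M*55) = -49716 - (5 + ((1/4)*55)/2) = -49716 - (5 + (1/2)*(55/4)) = -49716 - (5 + 55/8) = -49716 - 1*95/8 = -49716 - 95/8 = -397823/8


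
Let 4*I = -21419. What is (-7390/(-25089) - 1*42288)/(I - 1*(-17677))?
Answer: -4243824968/1236611721 ≈ -3.4318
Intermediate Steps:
I = -21419/4 (I = (¼)*(-21419) = -21419/4 ≈ -5354.8)
(-7390/(-25089) - 1*42288)/(I - 1*(-17677)) = (-7390/(-25089) - 1*42288)/(-21419/4 - 1*(-17677)) = (-7390*(-1/25089) - 42288)/(-21419/4 + 17677) = (7390/25089 - 42288)/(49289/4) = -1060956242/25089*4/49289 = -4243824968/1236611721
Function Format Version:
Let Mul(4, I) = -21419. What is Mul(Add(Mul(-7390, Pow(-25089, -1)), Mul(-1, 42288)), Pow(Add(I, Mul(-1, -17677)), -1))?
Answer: Rational(-4243824968, 1236611721) ≈ -3.4318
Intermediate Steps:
I = Rational(-21419, 4) (I = Mul(Rational(1, 4), -21419) = Rational(-21419, 4) ≈ -5354.8)
Mul(Add(Mul(-7390, Pow(-25089, -1)), Mul(-1, 42288)), Pow(Add(I, Mul(-1, -17677)), -1)) = Mul(Add(Mul(-7390, Pow(-25089, -1)), Mul(-1, 42288)), Pow(Add(Rational(-21419, 4), Mul(-1, -17677)), -1)) = Mul(Add(Mul(-7390, Rational(-1, 25089)), -42288), Pow(Add(Rational(-21419, 4), 17677), -1)) = Mul(Add(Rational(7390, 25089), -42288), Pow(Rational(49289, 4), -1)) = Mul(Rational(-1060956242, 25089), Rational(4, 49289)) = Rational(-4243824968, 1236611721)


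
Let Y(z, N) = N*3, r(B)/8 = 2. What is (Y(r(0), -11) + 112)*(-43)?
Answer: -3397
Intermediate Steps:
r(B) = 16 (r(B) = 8*2 = 16)
Y(z, N) = 3*N
(Y(r(0), -11) + 112)*(-43) = (3*(-11) + 112)*(-43) = (-33 + 112)*(-43) = 79*(-43) = -3397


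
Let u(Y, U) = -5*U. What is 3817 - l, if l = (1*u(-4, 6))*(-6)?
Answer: 3637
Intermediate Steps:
l = 180 (l = (1*(-5*6))*(-6) = (1*(-30))*(-6) = -30*(-6) = 180)
3817 - l = 3817 - 1*180 = 3817 - 180 = 3637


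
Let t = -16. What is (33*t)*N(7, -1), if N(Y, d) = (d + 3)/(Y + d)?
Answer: -176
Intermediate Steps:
N(Y, d) = (3 + d)/(Y + d)
(33*t)*N(7, -1) = (33*(-16))*((3 - 1)/(7 - 1)) = -528*2/6 = -88*2 = -528*⅓ = -176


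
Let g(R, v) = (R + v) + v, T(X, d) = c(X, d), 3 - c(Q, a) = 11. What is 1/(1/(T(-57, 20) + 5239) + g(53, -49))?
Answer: -5231/235394 ≈ -0.022222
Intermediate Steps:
c(Q, a) = -8 (c(Q, a) = 3 - 1*11 = 3 - 11 = -8)
T(X, d) = -8
g(R, v) = R + 2*v
1/(1/(T(-57, 20) + 5239) + g(53, -49)) = 1/(1/(-8 + 5239) + (53 + 2*(-49))) = 1/(1/5231 + (53 - 98)) = 1/(1/5231 - 45) = 1/(-235394/5231) = -5231/235394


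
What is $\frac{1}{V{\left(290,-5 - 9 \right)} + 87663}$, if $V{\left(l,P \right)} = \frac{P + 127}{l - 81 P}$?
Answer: $\frac{1424}{124832225} \approx 1.1407 \cdot 10^{-5}$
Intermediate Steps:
$V{\left(l,P \right)} = \frac{127 + P}{l - 81 P}$
$\frac{1}{V{\left(290,-5 - 9 \right)} + 87663} = \frac{1}{\frac{127 - 14}{290 - 81 \left(-5 - 9\right)} + 87663} = \frac{1}{\frac{127 - 14}{290 - -1134} + 87663} = \frac{1}{\frac{1}{290 + 1134} \cdot 113 + 87663} = \frac{1}{\frac{1}{1424} \cdot 113 + 87663} = \frac{1}{\frac{113}{1424} + 87663} = \frac{1}{\frac{124832225}{1424}} = \frac{1424}{124832225}$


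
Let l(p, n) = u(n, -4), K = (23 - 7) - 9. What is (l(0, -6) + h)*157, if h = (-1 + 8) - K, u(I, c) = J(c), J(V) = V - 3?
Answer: -1099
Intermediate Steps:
K = 7 (K = 16 - 9 = 7)
J(V) = -3 + V
u(I, c) = -3 + c
l(p, n) = -7 (l(p, n) = -3 - 4 = -7)
h = 0 (h = (-1 + 8) - 1*7 = 7 - 7 = 0)
(l(0, -6) + h)*157 = (-7 + 0)*157 = -7*157 = -1099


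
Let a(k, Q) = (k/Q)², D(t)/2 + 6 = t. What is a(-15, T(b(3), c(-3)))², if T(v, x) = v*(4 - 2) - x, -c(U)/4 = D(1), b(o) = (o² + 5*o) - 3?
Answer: 50625/16 ≈ 3164.1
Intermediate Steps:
D(t) = -12 + 2*t
b(o) = -3 + o² + 5*o
c(U) = 40 (c(U) = -4*(-12 + 2*1) = -4*(-12 + 2) = -4*(-10) = 40)
T(v, x) = -x + 2*v (T(v, x) = v*2 - x = 2*v - x = -x + 2*v)
a(k, Q) = k²/Q²
a(-15, T(b(3), c(-3)))² = ((-15)²/(-1*40 + 2*(-3 + 3² + 5*3))²)² = (225/(-40 + 2*(-3 + 9 + 15))²)² = (225/(-40 + 2*21)²)² = (225/(-40 + 42)²)² = (225/2²)² = ((¼)*225)² = (225/4)² = 50625/16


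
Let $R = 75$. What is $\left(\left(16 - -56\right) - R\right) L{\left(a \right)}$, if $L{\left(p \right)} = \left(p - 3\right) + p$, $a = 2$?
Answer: $-3$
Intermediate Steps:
$L{\left(p \right)} = -3 + 2 p$ ($L{\left(p \right)} = \left(-3 + p\right) + p = -3 + 2 p$)
$\left(\left(16 - -56\right) - R\right) L{\left(a \right)} = \left(\left(16 - -56\right) - 75\right) \left(-3 + 2 \cdot 2\right) = \left(\left(16 + 56\right) - 75\right) \left(-3 + 4\right) = \left(72 - 75\right) 1 = \left(-3\right) 1 = -3$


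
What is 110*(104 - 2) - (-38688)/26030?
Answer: 146047644/13015 ≈ 11221.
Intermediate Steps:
110*(104 - 2) - (-38688)/26030 = 110*102 - (-38688)/26030 = 11220 - 1*(-19344/13015) = 11220 + 19344/13015 = 146047644/13015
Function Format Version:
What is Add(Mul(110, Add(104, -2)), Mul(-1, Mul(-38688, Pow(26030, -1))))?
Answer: Rational(146047644, 13015) ≈ 11221.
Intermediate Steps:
Add(Mul(110, Add(104, -2)), Mul(-1, Mul(-38688, Pow(26030, -1)))) = Add(Mul(110, 102), Mul(-1, Mul(-38688, Rational(1, 26030)))) = Add(11220, Mul(-1, Rational(-19344, 13015))) = Add(11220, Rational(19344, 13015)) = Rational(146047644, 13015)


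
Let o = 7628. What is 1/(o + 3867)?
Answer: 1/11495 ≈ 8.6994e-5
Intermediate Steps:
1/(o + 3867) = 1/(7628 + 3867) = 1/11495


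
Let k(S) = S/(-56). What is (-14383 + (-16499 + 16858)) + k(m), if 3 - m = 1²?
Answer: -392673/28 ≈ -14024.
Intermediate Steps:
m = 2 (m = 3 - 1*1² = 3 - 1*1 = 3 - 1 = 2)
k(S) = -S/56 (k(S) = S*(-1/56) = -S/56)
(-14383 + (-16499 + 16858)) + k(m) = (-14383 + (-16499 + 16858)) - 1/56*2 = (-14383 + 359) - 1/28 = -14024 - 1/28 = -392673/28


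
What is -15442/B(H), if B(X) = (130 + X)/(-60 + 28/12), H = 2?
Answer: 1335733/198 ≈ 6746.1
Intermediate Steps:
B(X) = -390/173 - 3*X/173 (B(X) = (130 + X)/(-60 + 28*(1/12)) = (130 + X)/(-60 + 7/3) = (130 + X)/(-173/3) = (130 + X)*(-3/173) = -390/173 - 3*X/173)
-15442/B(H) = -15442/(-390/173 - 3/173*2) = -15442/(-390/173 - 6/173) = -15442/(-396/173) = -15442*(-173/396) = 1335733/198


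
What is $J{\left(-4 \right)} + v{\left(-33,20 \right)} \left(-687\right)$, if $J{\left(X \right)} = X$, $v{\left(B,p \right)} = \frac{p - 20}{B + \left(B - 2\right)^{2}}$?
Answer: $-4$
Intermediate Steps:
$v{\left(B,p \right)} = \frac{-20 + p}{B + \left(-2 + B\right)^{2}}$
$J{\left(-4 \right)} + v{\left(-33,20 \right)} \left(-687\right) = -4 + \frac{-20 + 20}{-33 + \left(-2 - 33\right)^{2}} \left(-687\right) = -4 + \frac{1}{-33 + \left(-35\right)^{2}} \cdot 0 \left(-687\right) = -4 + \frac{1}{-33 + 1225} \cdot 0 \left(-687\right) = -4 + \frac{1}{1192} \cdot 0 \left(-687\right) = -4 + 0 \left(-687\right) = -4 + 0 = -4$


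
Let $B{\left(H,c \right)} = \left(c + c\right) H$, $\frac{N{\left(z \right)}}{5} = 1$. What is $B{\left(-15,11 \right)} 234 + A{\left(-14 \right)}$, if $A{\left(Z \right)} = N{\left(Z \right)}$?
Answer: $-77215$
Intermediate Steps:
$N{\left(z \right)} = 5$ ($N{\left(z \right)} = 5 \cdot 1 = 5$)
$B{\left(H,c \right)} = 2 H c$ ($B{\left(H,c \right)} = 2 c H = 2 H c$)
$A{\left(Z \right)} = 5$
$B{\left(-15,11 \right)} 234 + A{\left(-14 \right)} = 2 \left(-15\right) 11 \cdot 234 + 5 = \left(-330\right) 234 + 5 = -77220 + 5 = -77215$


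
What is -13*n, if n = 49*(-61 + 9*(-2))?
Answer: 50323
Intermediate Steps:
n = -3871 (n = 49*(-61 - 18) = 49*(-79) = -3871)
-13*n = -13*(-3871) = 50323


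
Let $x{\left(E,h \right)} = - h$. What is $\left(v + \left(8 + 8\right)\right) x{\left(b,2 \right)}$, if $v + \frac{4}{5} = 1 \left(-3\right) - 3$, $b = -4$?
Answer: $- \frac{92}{5} \approx -18.4$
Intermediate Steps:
$v = - \frac{34}{5}$ ($v = - \frac{4}{5} + \left(1 \left(-3\right) - 3\right) = - \frac{4}{5} - 6 = - \frac{34}{5} \approx -6.8$)
$\left(v + \left(8 + 8\right)\right) x{\left(b,2 \right)} = \left(- \frac{34}{5} + \left(8 + 8\right)\right) \left(\left(-1\right) 2\right) = \left(- \frac{34}{5} + 16\right) \left(-2\right) = \frac{46}{5} \left(-2\right) = - \frac{92}{5}$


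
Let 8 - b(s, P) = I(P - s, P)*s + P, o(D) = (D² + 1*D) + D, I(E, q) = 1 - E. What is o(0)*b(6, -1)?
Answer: 0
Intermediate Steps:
o(D) = D² + 2*D (o(D) = (D² + D) + D = (D + D²) + D = D² + 2*D)
b(s, P) = 8 - P - s*(1 + s - P) (b(s, P) = 8 - ((1 - (P - s))*s + P) = 8 - ((1 + (s - P))*s + P) = 8 - ((1 + s - P)*s + P) = 8 - (s*(1 + s - P) + P) = 8 - (P + s*(1 + s - P)) = 8 + (-P - s*(1 + s - P)) = 8 - P - s*(1 + s - P))
o(0)*b(6, -1) = (0*(2 + 0))*(8 - 1*(-1) - 1*6*(1 + 6 - 1*(-1))) = (0*2)*(8 + 1 - 1*6*(1 + 6 + 1)) = 0*(8 + 1 - 1*6*8) = 0*(8 + 1 - 48) = 0*(-39) = 0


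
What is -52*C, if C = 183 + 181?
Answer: -18928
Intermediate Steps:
C = 364
-52*C = -52*364 = -18928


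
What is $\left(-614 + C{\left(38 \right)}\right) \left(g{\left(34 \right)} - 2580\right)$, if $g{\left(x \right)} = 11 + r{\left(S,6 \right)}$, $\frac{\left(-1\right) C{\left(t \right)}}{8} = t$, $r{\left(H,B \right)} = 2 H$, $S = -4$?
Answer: $2365686$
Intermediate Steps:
$C{\left(t \right)} = - 8 t$
$g{\left(x \right)} = 3$ ($g{\left(x \right)} = 11 + 2 \left(-4\right) = 11 - 8 = 3$)
$\left(-614 + C{\left(38 \right)}\right) \left(g{\left(34 \right)} - 2580\right) = \left(-614 - 304\right) \left(3 - 2580\right) = \left(-614 - 304\right) \left(-2577\right) = \left(-918\right) \left(-2577\right) = 2365686$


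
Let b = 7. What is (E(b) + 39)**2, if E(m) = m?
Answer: 2116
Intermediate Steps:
(E(b) + 39)**2 = (7 + 39)**2 = 46**2 = 2116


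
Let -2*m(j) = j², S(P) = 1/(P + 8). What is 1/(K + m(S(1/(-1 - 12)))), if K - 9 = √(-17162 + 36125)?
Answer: -4048245874/8500807456763 + 9454274004*√43/8500807456763 ≈ 0.0068167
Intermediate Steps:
K = 9 + 21*√43 (K = 9 + √(-17162 + 36125) = 9 + √18963 = 9 + 21*√43 ≈ 146.71)
S(P) = 1/(8 + P)
m(j) = -j²/2
1/(K + m(S(1/(-1 - 12)))) = 1/((9 + 21*√43) - 1/(2*(8 + 1/(-1 - 12))²)) = 1/((9 + 21*√43) - 1/(2*(8 + 1/(-13))²)) = 1/((9 + 21*√43) - 1/(2*(8 - 1/13)²)) = 1/((9 + 21*√43) - (1/(103/13))²/2) = 1/((9 + 21*√43) - (13/103)²/2) = 1/((9 + 21*√43) - ½*169/10609) = 1/((9 + 21*√43) - 169/21218) = 1/(190793/21218 + 21*√43)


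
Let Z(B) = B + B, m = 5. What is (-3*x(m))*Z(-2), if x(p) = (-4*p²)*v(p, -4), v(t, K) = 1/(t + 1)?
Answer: -200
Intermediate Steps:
v(t, K) = 1/(1 + t)
Z(B) = 2*B
x(p) = -4*p²/(1 + p) (x(p) = (-4*p²)/(1 + p) = -4*p²/(1 + p))
(-3*x(m))*Z(-2) = (-(-12)*5²/(1 + 5))*(2*(-2)) = -(-12)*25/6*(-4) = -3*(-50/3)*(-4) = 50*(-4) = -200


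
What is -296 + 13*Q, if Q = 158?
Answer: 1758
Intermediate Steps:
-296 + 13*Q = -296 + 13*158 = -296 + 2054 = 1758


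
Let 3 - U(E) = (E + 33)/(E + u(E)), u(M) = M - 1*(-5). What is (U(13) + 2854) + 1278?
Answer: 128139/31 ≈ 4133.5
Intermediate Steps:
u(M) = 5 + M (u(M) = M + 5 = 5 + M)
U(E) = 3 - (33 + E)/(5 + 2*E) (U(E) = 3 - (E + 33)/(E + (5 + E)) = 3 - (33 + E)/(5 + 2*E))
(U(13) + 2854) + 1278 = ((-18 + 5*13)/(5 + 2*13) + 2854) + 1278 = ((-18 + 65)/(5 + 26) + 2854) + 1278 = (47/31 + 2854) + 1278 = 88521/31 + 1278 = 128139/31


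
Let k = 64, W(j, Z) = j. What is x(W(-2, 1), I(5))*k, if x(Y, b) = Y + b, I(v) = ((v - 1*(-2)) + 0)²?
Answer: 3008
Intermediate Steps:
I(v) = (2 + v)² (I(v) = ((v + 2) + 0)² = ((2 + v) + 0)² = (2 + v)²)
x(W(-2, 1), I(5))*k = (-2 + (2 + 5)²)*64 = (-2 + 7²)*64 = (-2 + 49)*64 = 47*64 = 3008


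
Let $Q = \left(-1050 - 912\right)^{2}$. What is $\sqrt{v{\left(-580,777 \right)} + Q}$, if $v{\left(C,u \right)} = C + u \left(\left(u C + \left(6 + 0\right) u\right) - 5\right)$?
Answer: $i \sqrt{342695467} \approx 18512.0 i$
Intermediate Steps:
$v{\left(C,u \right)} = C + u \left(-5 + 6 u + C u\right)$ ($v{\left(C,u \right)} = C + u \left(\left(C u + 6 u\right) - 5\right) = C + u \left(\left(6 u + C u\right) - 5\right) = C + u \left(-5 + 6 u + C u\right)$)
$Q = 3849444$ ($Q = \left(-1962\right)^{2} = 3849444$)
$\sqrt{v{\left(-580,777 \right)} + Q} = \sqrt{\left(-580 - 3885 + 6 \cdot 777^{2} - 580 \cdot 777^{2}\right) + 3849444} = \sqrt{\left(-580 - 3885 + 6 \cdot 603729 - 350162820\right) + 3849444} = \sqrt{\left(-580 - 3885 + 3622374 - 350162820\right) + 3849444} = \sqrt{-346544911 + 3849444} = \sqrt{-342695467} = i \sqrt{342695467}$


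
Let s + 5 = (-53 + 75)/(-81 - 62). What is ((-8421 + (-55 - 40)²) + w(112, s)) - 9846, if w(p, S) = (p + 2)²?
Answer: 3754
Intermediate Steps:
s = -67/13 (s = -5 + (-53 + 75)/(-81 - 62) = -5 + 22/(-143) = -5 + 22*(-1/143) = -5 - 2/13 = -67/13 ≈ -5.1538)
w(p, S) = (2 + p)²
((-8421 + (-55 - 40)²) + w(112, s)) - 9846 = ((-8421 + (-55 - 40)²) + (2 + 112)²) - 9846 = ((-8421 + (-95)²) + 114²) - 9846 = ((-8421 + 9025) + 12996) - 9846 = (604 + 12996) - 9846 = 13600 - 9846 = 3754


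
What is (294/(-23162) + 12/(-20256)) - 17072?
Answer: -333736144133/19548728 ≈ -17072.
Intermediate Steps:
(294/(-23162) + 12/(-20256)) - 17072 = (294*(-1/23162) + 12*(-1/20256)) - 17072 = (-147/11581 - 1/1688) - 17072 = -259717/19548728 - 17072 = -333736144133/19548728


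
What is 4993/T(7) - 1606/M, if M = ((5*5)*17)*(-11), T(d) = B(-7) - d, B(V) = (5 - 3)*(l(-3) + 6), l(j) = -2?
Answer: 2122171/425 ≈ 4993.3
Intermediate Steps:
B(V) = 8 (B(V) = (5 - 3)*(-2 + 6) = 2*4 = 8)
T(d) = 8 - d
M = -4675 (M = (25*17)*(-11) = 425*(-11) = -4675)
4993/T(7) - 1606/M = 4993/(8 - 1*7) - 1606/(-4675) = 4993/(8 - 7) - 1606*(-1/4675) = 4993/1 + 146/425 = 4993*1 + 146/425 = 4993 + 146/425 = 2122171/425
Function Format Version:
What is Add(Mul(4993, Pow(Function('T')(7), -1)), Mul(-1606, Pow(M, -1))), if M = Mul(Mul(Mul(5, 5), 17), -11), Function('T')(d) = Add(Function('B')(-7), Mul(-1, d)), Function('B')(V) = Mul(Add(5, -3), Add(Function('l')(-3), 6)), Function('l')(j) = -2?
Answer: Rational(2122171, 425) ≈ 4993.3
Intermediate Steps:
Function('B')(V) = 8 (Function('B')(V) = Mul(Add(5, -3), Add(-2, 6)) = Mul(2, 4) = 8)
Function('T')(d) = Add(8, Mul(-1, d))
M = -4675 (M = Mul(Mul(25, 17), -11) = Mul(425, -11) = -4675)
Add(Mul(4993, Pow(Function('T')(7), -1)), Mul(-1606, Pow(M, -1))) = Add(Mul(4993, Pow(Add(8, Mul(-1, 7)), -1)), Mul(-1606, Pow(-4675, -1))) = Add(Mul(4993, Pow(Add(8, -7), -1)), Mul(-1606, Rational(-1, 4675))) = Add(Mul(4993, Pow(1, -1)), Rational(146, 425)) = Add(Mul(4993, 1), Rational(146, 425)) = Add(4993, Rational(146, 425)) = Rational(2122171, 425)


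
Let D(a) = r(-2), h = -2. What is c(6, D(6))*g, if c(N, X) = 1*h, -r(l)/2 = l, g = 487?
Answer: -974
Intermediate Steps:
r(l) = -2*l
D(a) = 4 (D(a) = -2*(-2) = 4)
c(N, X) = -2 (c(N, X) = 1*(-2) = -2)
c(6, D(6))*g = -2*487 = -974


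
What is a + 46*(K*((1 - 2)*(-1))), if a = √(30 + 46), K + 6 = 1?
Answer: -230 + 2*√19 ≈ -221.28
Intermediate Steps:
K = -5 (K = -6 + 1 = -5)
a = 2*√19 (a = √76 = 2*√19 ≈ 8.7178)
a + 46*(K*((1 - 2)*(-1))) = 2*√19 + 46*(-5*(1 - 2)*(-1)) = 2*√19 + 46*(-(-5)*(-1)) = 2*√19 + 46*(-5*1) = 2*√19 + 46*(-5) = 2*√19 - 230 = -230 + 2*√19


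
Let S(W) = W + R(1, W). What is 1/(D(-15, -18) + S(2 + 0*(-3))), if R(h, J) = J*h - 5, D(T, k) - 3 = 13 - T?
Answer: 1/30 ≈ 0.033333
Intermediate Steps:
D(T, k) = 16 - T (D(T, k) = 3 + (13 - T) = 16 - T)
R(h, J) = -5 + J*h
S(W) = -5 + 2*W (S(W) = W + (-5 + W*1) = W + (-5 + W) = -5 + 2*W)
1/(D(-15, -18) + S(2 + 0*(-3))) = 1/((16 - 1*(-15)) + (-5 + 2*(2 + 0*(-3)))) = 1/((16 + 15) + (-5 + 2*(2 + 0))) = 1/(31 + (-5 + 2*2)) = 1/(31 + (-5 + 4)) = 1/(31 - 1) = 1/30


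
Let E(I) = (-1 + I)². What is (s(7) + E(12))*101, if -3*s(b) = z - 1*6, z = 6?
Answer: 12221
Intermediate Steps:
s(b) = 0 (s(b) = -(6 - 1*6)/3 = -(6 - 6)/3 = -⅓*0 = 0)
(s(7) + E(12))*101 = (0 + (-1 + 12)²)*101 = (0 + 11²)*101 = (0 + 121)*101 = 121*101 = 12221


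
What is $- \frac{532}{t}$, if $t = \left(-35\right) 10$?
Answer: $\frac{38}{25} \approx 1.52$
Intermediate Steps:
$t = -350$
$- \frac{532}{t} = - \frac{532}{-350} = \left(-532\right) \left(- \frac{1}{350}\right) = \frac{38}{25}$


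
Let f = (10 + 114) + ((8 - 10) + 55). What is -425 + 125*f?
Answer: 21700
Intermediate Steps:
f = 177 (f = 124 + (-2 + 55) = 124 + 53 = 177)
-425 + 125*f = -425 + 125*177 = -425 + 22125 = 21700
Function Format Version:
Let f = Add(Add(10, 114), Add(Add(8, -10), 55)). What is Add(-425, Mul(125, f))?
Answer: 21700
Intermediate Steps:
f = 177 (f = Add(124, Add(-2, 55)) = Add(124, 53) = 177)
Add(-425, Mul(125, f)) = Add(-425, Mul(125, 177)) = Add(-425, 22125) = 21700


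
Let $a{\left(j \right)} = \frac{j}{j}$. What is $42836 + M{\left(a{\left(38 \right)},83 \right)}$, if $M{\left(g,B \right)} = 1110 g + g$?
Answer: $43947$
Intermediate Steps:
$a{\left(j \right)} = 1$
$M{\left(g,B \right)} = 1111 g$
$42836 + M{\left(a{\left(38 \right)},83 \right)} = 42836 + 1111 \cdot 1 = 42836 + 1111 = 43947$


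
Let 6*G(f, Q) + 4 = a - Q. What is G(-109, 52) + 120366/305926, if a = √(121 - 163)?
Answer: -4102415/458889 + I*√42/6 ≈ -8.9399 + 1.0801*I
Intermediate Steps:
a = I*√42 (a = √(-42) = I*√42 ≈ 6.4807*I)
G(f, Q) = -⅔ - Q/6 + I*√42/6 (G(f, Q) = -⅔ + (I*√42 - Q)/6 = -⅔ + (-Q + I*√42)/6 = -⅔ + (-Q/6 + I*√42/6) = -⅔ - Q/6 + I*√42/6)
G(-109, 52) + 120366/305926 = (-⅔ - ⅙*52 + I*√42/6) + 120366/305926 = (-⅔ - 26/3 + I*√42/6) + 120366*(1/305926) = (-28/3 + I*√42/6) + 60183/152963 = -4102415/458889 + I*√42/6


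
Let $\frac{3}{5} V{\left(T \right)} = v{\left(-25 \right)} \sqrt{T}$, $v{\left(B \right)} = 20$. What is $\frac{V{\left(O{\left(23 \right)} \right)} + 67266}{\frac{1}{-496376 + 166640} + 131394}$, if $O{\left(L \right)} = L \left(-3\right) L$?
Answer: $\frac{219604176}{428963683} + \frac{252797600 i \sqrt{3}}{43325331983} \approx 0.51194 + 0.010106 i$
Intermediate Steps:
$O{\left(L \right)} = - 3 L^{2}$ ($O{\left(L \right)} = - 3 L L = - 3 L^{2}$)
$V{\left(T \right)} = \frac{100 \sqrt{T}}{3}$ ($V{\left(T \right)} = \frac{5 \cdot 20 \sqrt{T}}{3} = \frac{100 \sqrt{T}}{3}$)
$\frac{V{\left(O{\left(23 \right)} \right)} + 67266}{\frac{1}{-496376 + 166640} + 131394} = \frac{\frac{100 \sqrt{- 3 \cdot 23^{2}}}{3} + 67266}{\frac{1}{-496376 + 166640} + 131394} = \frac{\frac{100 \sqrt{\left(-3\right) 529}}{3} + 67266}{\frac{1}{-329736} + 131394} = \frac{\frac{100 \sqrt{-1587}}{3} + 67266}{- \frac{1}{329736} + 131394} = \frac{\frac{100 \cdot 23 i \sqrt{3}}{3} + 67266}{\frac{43325331983}{329736}} = \left(\frac{2300 i \sqrt{3}}{3} + 67266\right) \frac{329736}{43325331983} = \left(67266 + \frac{2300 i \sqrt{3}}{3}\right) \frac{329736}{43325331983} = \frac{219604176}{428963683} + \frac{252797600 i \sqrt{3}}{43325331983}$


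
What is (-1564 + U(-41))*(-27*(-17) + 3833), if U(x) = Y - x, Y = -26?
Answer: -6648308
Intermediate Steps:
U(x) = -26 - x
(-1564 + U(-41))*(-27*(-17) + 3833) = (-1564 + (-26 - 1*(-41)))*(-27*(-17) + 3833) = (-1564 + (-26 + 41))*(459 + 3833) = (-1564 + 15)*4292 = -1549*4292 = -6648308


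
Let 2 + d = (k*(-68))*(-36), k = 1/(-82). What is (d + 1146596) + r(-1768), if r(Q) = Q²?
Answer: 175167914/41 ≈ 4.2724e+6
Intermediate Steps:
k = -1/82 ≈ -0.012195
d = -1306/41 (d = -2 - 1/82*(-68)*(-36) = -2 + (34/41)*(-36) = -2 - 1224/41 = -1306/41 ≈ -31.854)
(d + 1146596) + r(-1768) = (-1306/41 + 1146596) + (-1768)² = 47009130/41 + 3125824 = 175167914/41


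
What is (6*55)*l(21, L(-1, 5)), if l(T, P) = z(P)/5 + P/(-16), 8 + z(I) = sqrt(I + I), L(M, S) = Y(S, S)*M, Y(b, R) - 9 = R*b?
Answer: 693/4 + 132*I*sqrt(17) ≈ 173.25 + 544.25*I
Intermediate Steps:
Y(b, R) = 9 + R*b
L(M, S) = M*(9 + S**2) (L(M, S) = (9 + S*S)*M = (9 + S**2)*M = M*(9 + S**2))
z(I) = -8 + sqrt(2)*sqrt(I) (z(I) = -8 + sqrt(I + I) = -8 + sqrt(2*I) = -8 + sqrt(2)*sqrt(I))
l(T, P) = -8/5 - P/16 + sqrt(2)*sqrt(P)/5 (l(T, P) = (-8 + sqrt(2)*sqrt(P))/5 + P/(-16) = (-8 + sqrt(2)*sqrt(P))*(1/5) + P*(-1/16) = (-8/5 + sqrt(2)*sqrt(P)/5) - P/16 = -8/5 - P/16 + sqrt(2)*sqrt(P)/5)
(6*55)*l(21, L(-1, 5)) = (6*55)*(-8/5 - (-1)*(9 + 5**2)/16 + sqrt(2)*sqrt(-(9 + 5**2))/5) = 330*(-8/5 - (-1)*(9 + 25)/16 + sqrt(2)*sqrt(-(9 + 25))/5) = 330*(-8/5 - (-1)*34/16 + sqrt(2)*sqrt(-1*34)/5) = 330*(-8/5 - 1/16*(-34) + sqrt(2)*sqrt(-34)/5) = 330*(-8/5 + 17/8 + sqrt(2)*(I*sqrt(34))/5) = 330*(-8/5 + 17/8 + 2*I*sqrt(17)/5) = 330*(21/40 + 2*I*sqrt(17)/5) = 693/4 + 132*I*sqrt(17)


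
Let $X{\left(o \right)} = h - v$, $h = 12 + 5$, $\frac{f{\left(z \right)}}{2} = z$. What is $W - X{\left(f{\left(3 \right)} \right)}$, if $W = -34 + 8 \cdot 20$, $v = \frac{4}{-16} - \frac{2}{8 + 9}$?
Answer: $\frac{7387}{68} \approx 108.63$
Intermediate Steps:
$f{\left(z \right)} = 2 z$
$v = - \frac{25}{68}$ ($v = 4 \left(- \frac{1}{16}\right) - \frac{2}{17} = - \frac{1}{4} - \frac{2}{17} = - \frac{25}{68} \approx -0.36765$)
$h = 17$
$W = 126$ ($W = -34 + 160 = 126$)
$X{\left(o \right)} = \frac{1181}{68}$ ($X{\left(o \right)} = 17 - - \frac{25}{68} = 17 + \frac{25}{68} = \frac{1181}{68}$)
$W - X{\left(f{\left(3 \right)} \right)} = 126 - \frac{1181}{68} = \frac{7387}{68}$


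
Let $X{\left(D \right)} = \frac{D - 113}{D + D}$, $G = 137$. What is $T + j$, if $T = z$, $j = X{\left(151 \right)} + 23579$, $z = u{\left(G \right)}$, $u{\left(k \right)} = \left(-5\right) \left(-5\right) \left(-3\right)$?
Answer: $\frac{3549123}{151} \approx 23504.0$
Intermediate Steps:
$u{\left(k \right)} = -75$ ($u{\left(k \right)} = 25 \left(-3\right) = -75$)
$X{\left(D \right)} = \frac{-113 + D}{2 D}$
$z = -75$
$j = \frac{3560448}{151}$ ($j = \frac{-113 + 151}{2 \cdot 151} + 23579 = \frac{1}{2} \cdot \frac{1}{151} \cdot 38 + 23579 = \frac{19}{151} + 23579 = \frac{3560448}{151} \approx 23579.0$)
$T = -75$
$T + j = -75 + \frac{3560448}{151} = \frac{3549123}{151}$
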